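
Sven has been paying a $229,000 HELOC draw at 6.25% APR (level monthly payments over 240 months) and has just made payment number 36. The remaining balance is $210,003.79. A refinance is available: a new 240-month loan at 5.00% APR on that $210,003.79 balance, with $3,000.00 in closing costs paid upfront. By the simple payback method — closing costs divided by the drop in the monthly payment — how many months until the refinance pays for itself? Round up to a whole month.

11 months

Current payment = 229,000 × 6.25%/12 / (1 − (1+0.0052083)^−240) = $1,673.83.
Refinanced payment = 210,003.79 × 0.0041667 / (1 − (1+0.0041667)^−240) = $1,385.93.
Monthly savings = $1,673.83 − $1,385.93 = $287.90.
Break-even = $3,000.00 / $287.90 = 10.42 → 11 months.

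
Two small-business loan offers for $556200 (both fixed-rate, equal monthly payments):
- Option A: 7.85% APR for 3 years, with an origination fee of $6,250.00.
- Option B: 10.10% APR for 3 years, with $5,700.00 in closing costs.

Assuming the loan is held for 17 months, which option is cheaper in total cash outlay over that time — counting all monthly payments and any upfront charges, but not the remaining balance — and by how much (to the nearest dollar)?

Option A by $9,349

Option A: at 7.85% the monthly rate is 0.0065417, so the payment is 556,200 × 0.0065417 / (1 − 1.0065417^−36) = $17,390.82.
Option B: monthly rate = 10.1%/12 = 0.0084167; payment = 556,200 × 0.0084167 / (1 − (1+0.0084167)^−36) = $17,973.13.
Over 17 months: Option A costs 17 × $17,390.82 + $6,250.00 = $301,893.94; Option B costs 17 × $17,973.13 + $5,700.00 = $311,243.21.
Option A is cheaper by $311,243.21 − $301,893.94 = $9,349.27.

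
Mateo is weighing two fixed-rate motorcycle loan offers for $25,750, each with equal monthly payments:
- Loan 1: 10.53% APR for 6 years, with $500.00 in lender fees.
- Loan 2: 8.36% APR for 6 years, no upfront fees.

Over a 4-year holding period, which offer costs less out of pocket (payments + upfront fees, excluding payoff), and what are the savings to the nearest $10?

Loan 2 by $1,840

Loan 1: at 10.53% the monthly rate is 0.0087750, so the payment is 25,750 × 0.0087750 / (1 − 1.0087750^−72) = $483.95.
Loan 2: at 8.36% the monthly rate is 0.0069667, so the payment is 25,750 × 0.0069667 / (1 − 1.0069667^−72) = $456.02.
Over 48 months: Loan 1 costs 48 × $483.95 + $500.00 = $23,729.60; Loan 2 costs 48 × $456.02 = $21,888.96.
Loan 2 is cheaper by $23,729.60 − $21,888.96 = $1,840.64.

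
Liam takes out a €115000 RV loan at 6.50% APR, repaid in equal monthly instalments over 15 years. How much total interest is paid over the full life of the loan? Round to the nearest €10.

At 6.50% the monthly rate is 0.0054167, so the payment is 115,000 × 0.0054167 / (1 − 1.0054167^−180) = €1,001.77.
Total paid = 180 × €1,001.77 = €180,318.60; interest = €180,318.60 − €115,000 = €65,318.60.

€65,320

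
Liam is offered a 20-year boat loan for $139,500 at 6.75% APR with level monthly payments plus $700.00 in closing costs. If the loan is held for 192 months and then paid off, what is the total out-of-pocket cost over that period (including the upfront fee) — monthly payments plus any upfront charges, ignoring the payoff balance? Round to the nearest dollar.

$204,356

Monthly rate = 6.75%/12 = 0.0056250; payment = 139,500 × 0.0056250 / (1 − (1+0.0056250)^−240) = $1,060.71.
Total outlay = 192 × $1,060.71 + $700.00 = $204,356.32.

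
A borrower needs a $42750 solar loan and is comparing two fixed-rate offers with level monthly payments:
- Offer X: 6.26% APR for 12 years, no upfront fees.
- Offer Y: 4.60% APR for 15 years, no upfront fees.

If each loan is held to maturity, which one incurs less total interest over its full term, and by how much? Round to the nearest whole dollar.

Offer Y by $1,645

Offer X: monthly rate = 6.26%/12 = 0.0052167; payment = 42,750 × 0.0052167 / (1 − (1+0.0052167)^−144) = $422.95.
Total interest on Offer X = 144 × $422.95 − $42,750 = $18,154.80.
Offer Y: at 4.60% the monthly rate is 0.0038333, so the payment is 42,750 × 0.0038333 / (1 − 1.0038333^−180) = $329.22.
Total interest on Offer Y = 180 × $329.22 − $42,750 = $16,509.60.
Offer Y is lower by $1,645.20.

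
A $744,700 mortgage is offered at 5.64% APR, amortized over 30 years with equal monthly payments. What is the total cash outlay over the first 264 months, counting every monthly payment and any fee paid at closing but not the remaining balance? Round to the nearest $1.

$1,133,608

At 5.64% the monthly rate is 0.0047000, so the payment is 744,700 × 0.0047000 / (1 − 1.0047000^−360) = $4,293.97.
Total outlay = 264 × $4,293.97 = $1,133,608.08.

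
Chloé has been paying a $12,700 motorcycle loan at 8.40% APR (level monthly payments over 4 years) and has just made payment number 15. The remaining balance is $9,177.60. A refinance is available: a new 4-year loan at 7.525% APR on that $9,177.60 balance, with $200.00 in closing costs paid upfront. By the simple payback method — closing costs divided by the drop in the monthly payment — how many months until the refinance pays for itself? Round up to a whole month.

Current payment = 12,700 × 8.4%/12 / (1 − (1+0.0070000)^−48) = $312.43.
Refinanced payment = 9,177.60 × 0.0062708 / (1 − (1+0.0062708)^−48) = $222.01.
Monthly savings = $312.43 − $222.01 = $90.42.
Break-even = $200.00 / $90.42 = 2.21 → 3 months.

3 months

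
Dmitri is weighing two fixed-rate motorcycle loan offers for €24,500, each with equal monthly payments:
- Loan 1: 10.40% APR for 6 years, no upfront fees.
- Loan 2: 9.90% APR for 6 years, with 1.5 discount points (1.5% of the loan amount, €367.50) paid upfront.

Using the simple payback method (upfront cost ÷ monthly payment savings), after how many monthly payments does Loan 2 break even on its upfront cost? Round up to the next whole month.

Loan 1: at 10.40% the monthly rate is 0.0086667, so the payment is 24,500 × 0.0086667 / (1 − 1.0086667^−72) = €458.84.
Loan 2: monthly rate = 9.9%/12 = 0.0082500; payment = 24,500 × 0.0082500 / (1 − (1+0.0082500)^−72) = €452.65.
Monthly savings = €458.84 − €452.65 = €6.19.
Break-even = €367.50 / €6.19 = 59.37 → 60 months.

60 months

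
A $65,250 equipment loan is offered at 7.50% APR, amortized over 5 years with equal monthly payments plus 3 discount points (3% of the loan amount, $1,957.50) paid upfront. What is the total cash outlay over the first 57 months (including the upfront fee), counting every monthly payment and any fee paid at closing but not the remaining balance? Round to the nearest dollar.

$76,484

At 7.50% the monthly rate is 0.0062500, so the payment is 65,250 × 0.0062500 / (1 − 1.0062500^−60) = $1,307.48.
Total outlay = 57 × $1,307.48 + $1,957.50 = $76,483.86.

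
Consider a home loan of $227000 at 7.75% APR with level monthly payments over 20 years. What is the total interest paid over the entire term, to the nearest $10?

$220,250

Monthly rate = 7.75%/12 = 0.0064583; payment = 227,000 × 0.0064583 / (1 − (1+0.0064583)^−240) = $1,863.55.
Total paid = 240 × $1,863.55 = $447,252.00; interest = $447,252.00 − $227,000 = $220,252.00.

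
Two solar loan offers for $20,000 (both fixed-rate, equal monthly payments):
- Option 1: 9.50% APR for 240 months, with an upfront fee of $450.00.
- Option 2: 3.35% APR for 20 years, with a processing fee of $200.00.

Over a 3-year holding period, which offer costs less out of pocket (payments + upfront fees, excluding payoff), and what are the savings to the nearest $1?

Option 1: at 9.50% the monthly rate is 0.0079167, so the payment is 20,000 × 0.0079167 / (1 − 1.0079167^−240) = $186.43.
Option 2: monthly rate = 3.35%/12 = 0.0027917; payment = 20,000 × 0.0027917 / (1 − (1+0.0027917)^−240) = $114.46.
Over 36 months: Option 1 costs 36 × $186.43 + $450.00 = $7,161.48; Option 2 costs 36 × $114.46 + $200.00 = $4,320.56.
Option 2 is cheaper by $7,161.48 − $4,320.56 = $2,840.92.

Option 2 by $2,841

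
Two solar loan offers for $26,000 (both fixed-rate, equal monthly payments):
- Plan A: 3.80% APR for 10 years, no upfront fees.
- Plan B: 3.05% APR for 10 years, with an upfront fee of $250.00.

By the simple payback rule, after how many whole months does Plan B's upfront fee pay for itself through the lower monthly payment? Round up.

Plan A: at 3.80% the monthly rate is 0.0031667, so the payment is 26,000 × 0.0031667 / (1 − 1.0031667^−120) = $260.77.
Plan B: at 3.05% the monthly rate is 0.0025417, so the payment is 26,000 × 0.0025417 / (1 − 1.0025417^−120) = $251.66.
Monthly savings = $260.77 − $251.66 = $9.11.
Break-even = $250.00 / $9.11 = 27.44 → 28 months.

28 months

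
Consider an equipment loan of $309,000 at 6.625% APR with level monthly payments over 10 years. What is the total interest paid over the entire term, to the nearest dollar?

At 6.625% the monthly rate is 0.0055208, so the payment is 309,000 × 0.0055208 / (1 − 1.0055208^−120) = $3,528.32.
Total paid = 120 × $3,528.32 = $423,398.40; interest = $423,398.40 − $309,000 = $114,398.40.

$114,398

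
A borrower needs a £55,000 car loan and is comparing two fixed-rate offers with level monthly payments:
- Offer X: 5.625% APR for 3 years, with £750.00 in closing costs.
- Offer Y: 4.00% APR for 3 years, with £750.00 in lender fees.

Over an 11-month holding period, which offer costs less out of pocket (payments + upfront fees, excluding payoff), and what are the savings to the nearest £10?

Offer Y by £440

Offer X: monthly rate = 5.625%/12 = 0.0046875; payment = 55,000 × 0.0046875 / (1 − (1+0.0046875)^−36) = £1,663.88.
Offer Y: at 4.00% the monthly rate is 0.0033333, so the payment is 55,000 × 0.0033333 / (1 − 1.0033333^−36) = £1,623.82.
Over 11 months: Offer X costs 11 × £1,663.88 + £750.00 = £19,052.68; Offer Y costs 11 × £1,623.82 + £750.00 = £18,612.02.
Offer Y is cheaper by £19,052.68 − £18,612.02 = £440.66.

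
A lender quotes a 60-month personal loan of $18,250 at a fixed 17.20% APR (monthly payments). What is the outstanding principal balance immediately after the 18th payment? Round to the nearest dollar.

With monthly rate i = 17.2%/12 = 0.0143333, the balance after k of n payments is P · [(1+i)^n − (1+i)^k] / [(1+i)^n − 1].
(1+0.0143333)^60 = 2.34877739 and (1+0.0143333)^18 = 1.29197038, so the balance is 18,250 × (2.34877739 − 1.29197038) / (2.34877739 − 1) = $14,299.42.

$14,299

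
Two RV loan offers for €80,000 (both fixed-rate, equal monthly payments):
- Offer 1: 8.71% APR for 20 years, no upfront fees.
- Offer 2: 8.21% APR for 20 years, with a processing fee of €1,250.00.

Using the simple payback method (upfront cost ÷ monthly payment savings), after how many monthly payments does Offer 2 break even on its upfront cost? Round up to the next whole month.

Offer 1: monthly rate = 8.71%/12 = 0.0072583; payment = 80,000 × 0.0072583 / (1 − (1+0.0072583)^−240) = €704.93.
Offer 2: monthly rate = 8.21%/12 = 0.0068417; payment = 80,000 × 0.0068417 / (1 − (1+0.0068417)^−240) = €679.65.
Monthly savings = €704.93 − €679.65 = €25.28.
Break-even = €1,250.00 / €25.28 = 49.45 → 50 months.

50 months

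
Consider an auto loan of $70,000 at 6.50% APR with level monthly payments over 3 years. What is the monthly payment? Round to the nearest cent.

At 6.50% the monthly rate is 0.0054167, so the payment is 70,000 × 0.0054167 / (1 − 1.0054167^−36) = $2,145.43.

$2,145.43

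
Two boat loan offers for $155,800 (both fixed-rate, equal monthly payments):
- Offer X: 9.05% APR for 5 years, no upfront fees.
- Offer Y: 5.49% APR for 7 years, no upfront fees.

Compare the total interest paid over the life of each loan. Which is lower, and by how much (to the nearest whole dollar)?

Offer X: monthly rate = 9.05%/12 = 0.0075417; payment = 155,800 × 0.0075417 / (1 − (1+0.0075417)^−60) = $3,237.93.
Total interest on Offer X = 60 × $3,237.93 − $155,800 = $38,475.80.
Offer Y: monthly rate = 5.49%/12 = 0.0045750; payment = 155,800 × 0.0045750 / (1 − (1+0.0045750)^−84) = $2,238.11.
Total interest on Offer Y = 84 × $2,238.11 − $155,800 = $32,201.24.
Offer Y is lower by $6,274.56.

Offer Y by $6,275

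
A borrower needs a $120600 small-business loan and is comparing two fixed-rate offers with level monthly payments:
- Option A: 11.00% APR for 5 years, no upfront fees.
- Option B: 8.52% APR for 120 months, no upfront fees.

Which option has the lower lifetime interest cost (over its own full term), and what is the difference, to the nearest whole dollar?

Option A by $22,259

Option A: monthly rate = 11%/12 = 0.0091667; payment = 120,600 × 0.0091667 / (1 − (1+0.0091667)^−60) = $2,622.14.
Total interest on Option A = 60 × $2,622.14 − $120,600 = $36,728.40.
Option B: at 8.52% the monthly rate is 0.0071000, so the payment is 120,600 × 0.0071000 / (1 − 1.0071000^−120) = $1,496.56.
Total interest on Option B = 120 × $1,496.56 − $120,600 = $58,987.20.
Option A is lower by $22,258.80.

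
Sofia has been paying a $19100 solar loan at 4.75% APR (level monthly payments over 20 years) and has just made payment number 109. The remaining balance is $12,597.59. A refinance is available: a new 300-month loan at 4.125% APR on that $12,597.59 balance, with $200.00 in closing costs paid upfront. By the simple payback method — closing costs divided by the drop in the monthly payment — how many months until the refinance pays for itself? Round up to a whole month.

4 months

Current payment = 19,100 × 4.75%/12 / (1 − (1+0.0039583)^−240) = $123.43.
Refinanced payment = 12,597.59 × 0.0034375 / (1 − (1+0.0034375)^−300) = $67.37.
Monthly savings = $123.43 − $67.37 = $56.06.
Break-even = $200.00 / $56.06 = 3.57 → 4 months.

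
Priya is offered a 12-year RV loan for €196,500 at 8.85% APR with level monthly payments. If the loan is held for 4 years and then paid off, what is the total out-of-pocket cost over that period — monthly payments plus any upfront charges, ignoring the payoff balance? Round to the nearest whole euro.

At 8.85% the monthly rate is 0.0073750, so the payment is 196,500 × 0.0073750 / (1 − 1.0073750^−144) = €2,219.66.
Total outlay = 48 × €2,219.66 = €106,543.68.

€106,544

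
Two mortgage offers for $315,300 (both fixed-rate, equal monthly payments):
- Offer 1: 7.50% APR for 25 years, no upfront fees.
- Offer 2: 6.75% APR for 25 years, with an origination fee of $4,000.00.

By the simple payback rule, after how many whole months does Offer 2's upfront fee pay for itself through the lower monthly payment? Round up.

Offer 1: at 7.50% the monthly rate is 0.0062500, so the payment is 315,300 × 0.0062500 / (1 − 1.0062500^−300) = $2,330.04.
Offer 2: at 6.75% the monthly rate is 0.0056250, so the payment is 315,300 × 0.0056250 / (1 − 1.0056250^−300) = $2,178.44.
Monthly savings = $2,330.04 − $2,178.44 = $151.60.
Break-even = $4,000.00 / $151.60 = 26.39 → 27 months.

27 months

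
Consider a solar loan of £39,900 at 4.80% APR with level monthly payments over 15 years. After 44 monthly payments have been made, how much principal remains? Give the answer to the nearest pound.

£32,614

With monthly rate i = 4.8%/12 = 0.0040000, the balance after k of n payments is P · [(1+i)^n − (1+i)^k] / [(1+i)^n − 1].
(1+0.0040000)^180 = 2.05148481 and (1+0.0040000)^44 = 1.19201951, so the balance is 39,900 × (2.05148481 − 1.19201951) / (2.05148481 − 1) = £32,613.56.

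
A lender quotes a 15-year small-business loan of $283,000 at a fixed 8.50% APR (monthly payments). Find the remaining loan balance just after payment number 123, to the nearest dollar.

With monthly rate i = 8.5%/12 = 0.0070833, the balance after k of n payments is P · [(1+i)^n − (1+i)^k] / [(1+i)^n − 1].
(1+0.0070833)^180 = 3.56265334 and (1+0.0070833)^123 = 2.38256781, so the balance is 283,000 × (3.56265334 − 2.38256781) / (3.56265334 − 1) = $130,319.70.

$130,320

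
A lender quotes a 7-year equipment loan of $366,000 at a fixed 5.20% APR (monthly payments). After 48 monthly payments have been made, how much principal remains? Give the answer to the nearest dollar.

With monthly rate i = 5.2%/12 = 0.0043333, the balance after k of n payments is P · [(1+i)^n − (1+i)^k] / [(1+i)^n − 1].
(1+0.0043333)^84 = 1.43794298 and (1+0.0043333)^48 = 1.23066002, so the balance is 366,000 × (1.43794298 − 1.23066002) / (1.43794298 − 1) = $173,231.60.

$173,232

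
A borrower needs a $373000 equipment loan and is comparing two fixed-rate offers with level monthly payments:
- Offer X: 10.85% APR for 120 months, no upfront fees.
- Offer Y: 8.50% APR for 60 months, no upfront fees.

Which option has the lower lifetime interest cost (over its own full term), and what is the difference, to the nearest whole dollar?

Offer X: at 10.85% the monthly rate is 0.0090417, so the payment is 373,000 × 0.0090417 / (1 − 1.0090417^−120) = $5,106.46.
Total interest on Offer X = 120 × $5,106.46 − $373,000 = $239,775.20.
Offer Y: monthly rate = 8.5%/12 = 0.0070833; payment = 373,000 × 0.0070833 / (1 − (1+0.0070833)^−60) = $7,652.67.
Total interest on Offer Y = 60 × $7,652.67 − $373,000 = $86,160.20.
Offer Y is lower by $153,615.00.

Offer Y by $153,615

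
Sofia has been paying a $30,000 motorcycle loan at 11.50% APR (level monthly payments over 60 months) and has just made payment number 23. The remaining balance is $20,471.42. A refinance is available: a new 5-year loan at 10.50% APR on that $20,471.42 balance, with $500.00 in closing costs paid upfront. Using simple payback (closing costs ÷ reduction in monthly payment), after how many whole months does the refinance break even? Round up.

Current payment = 30,000 × 11.5%/12 / (1 − (1+0.0095833)^−60) = $659.78.
Refinanced payment = 20,471.42 × 0.0087500 / (1 − (1+0.0087500)^−60) = $440.01.
Monthly savings = $659.78 − $440.01 = $219.77.
Break-even = $500.00 / $219.77 = 2.28 → 3 months.

3 months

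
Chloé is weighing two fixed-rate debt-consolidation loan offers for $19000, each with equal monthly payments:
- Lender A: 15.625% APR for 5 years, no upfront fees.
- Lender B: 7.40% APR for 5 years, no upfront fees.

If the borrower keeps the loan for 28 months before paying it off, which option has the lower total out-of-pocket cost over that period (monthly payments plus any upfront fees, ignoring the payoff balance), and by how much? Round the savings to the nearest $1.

Lender A: monthly rate = 15.625%/12 = 0.0130208; payment = 19,000 × 0.0130208 / (1 − (1+0.0130208)^−60) = $458.27.
Lender B: monthly rate = 7.4%/12 = 0.0061667; payment = 19,000 × 0.0061667 / (1 − (1+0.0061667)^−60) = $379.82.
Over 28 months: Lender A costs 28 × $458.27 = $12,831.56; Lender B costs 28 × $379.82 = $10,634.96.
Lender B is cheaper by $12,831.56 − $10,634.96 = $2,196.60.

Lender B by $2,197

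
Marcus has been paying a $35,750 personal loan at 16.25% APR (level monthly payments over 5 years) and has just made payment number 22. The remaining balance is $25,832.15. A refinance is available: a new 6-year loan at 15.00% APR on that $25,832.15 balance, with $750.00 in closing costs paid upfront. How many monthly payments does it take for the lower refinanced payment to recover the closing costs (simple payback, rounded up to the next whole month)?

3 months

Current payment = 35,750 × 16.25%/12 / (1 − (1+0.0135417)^−60) = $874.13.
Refinanced payment = 25,832.15 × 0.0125000 / (1 − (1+0.0125000)^−72) = $546.22.
Monthly savings = $874.13 − $546.22 = $327.91.
Break-even = $750.00 / $327.91 = 2.29 → 3 months.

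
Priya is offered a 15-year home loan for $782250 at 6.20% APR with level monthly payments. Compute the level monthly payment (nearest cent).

$6,685.89

At 6.20% the monthly rate is 0.0051667, so the payment is 782,250 × 0.0051667 / (1 − 1.0051667^−180) = $6,685.89.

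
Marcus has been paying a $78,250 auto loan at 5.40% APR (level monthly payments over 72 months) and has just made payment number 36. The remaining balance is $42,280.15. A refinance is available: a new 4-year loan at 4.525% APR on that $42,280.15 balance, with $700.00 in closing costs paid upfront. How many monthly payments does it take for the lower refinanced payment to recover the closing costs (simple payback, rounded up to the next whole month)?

3 months

Current payment = 78,250 × 5.4%/12 / (1 − (1+0.0045000)^−72) = $1,274.78.
Refinanced payment = 42,280.15 × 0.0037708 / (1 − (1+0.0037708)^−48) = $964.61.
Monthly savings = $1,274.78 − $964.61 = $310.17.
Break-even = $700.00 / $310.17 = 2.26 → 3 months.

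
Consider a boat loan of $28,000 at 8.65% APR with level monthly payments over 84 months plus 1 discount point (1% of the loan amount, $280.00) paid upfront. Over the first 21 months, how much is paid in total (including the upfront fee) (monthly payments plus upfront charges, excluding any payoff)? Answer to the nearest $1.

$9,636

At 8.65% the monthly rate is 0.0072083, so the payment is 28,000 × 0.0072083 / (1 − 1.0072083^−84) = $445.54.
Total outlay = 21 × $445.54 + $280.00 = $9,636.34.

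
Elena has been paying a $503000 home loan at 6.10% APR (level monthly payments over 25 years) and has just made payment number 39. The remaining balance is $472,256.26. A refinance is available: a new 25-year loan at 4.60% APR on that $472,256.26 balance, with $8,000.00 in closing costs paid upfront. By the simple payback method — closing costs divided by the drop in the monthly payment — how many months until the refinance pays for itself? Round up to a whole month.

13 months

Current payment = 503,000 × 6.1%/12 / (1 − (1+0.0050833)^−300) = $3,271.65.
Refinanced payment = 472,256.26 × 0.0038333 / (1 − (1+0.0038333)^−300) = $2,651.83.
Monthly savings = $3,271.65 − $2,651.83 = $619.82.
Break-even = $8,000.00 / $619.82 = 12.91 → 13 months.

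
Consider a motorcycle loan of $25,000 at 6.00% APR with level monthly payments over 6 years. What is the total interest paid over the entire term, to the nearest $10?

At 6.00% the monthly rate is 0.0050000, so the payment is 25,000 × 0.0050000 / (1 − 1.0050000^−72) = $414.32.
Total paid = 72 × $414.32 = $29,831.04; interest = $29,831.04 − $25,000 = $4,831.04.

$4,830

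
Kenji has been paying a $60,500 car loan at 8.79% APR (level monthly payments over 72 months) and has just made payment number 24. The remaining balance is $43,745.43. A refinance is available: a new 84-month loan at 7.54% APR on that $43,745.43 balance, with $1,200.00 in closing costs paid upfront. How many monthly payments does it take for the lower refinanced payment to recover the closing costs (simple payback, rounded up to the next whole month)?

3 months

Current payment = 60,500 × 8.79%/12 / (1 − (1+0.0073250)^−72) = $1,084.25.
Refinanced payment = 43,745.43 × 0.0062833 / (1 − (1+0.0062833)^−84) = $671.84.
Monthly savings = $1,084.25 − $671.84 = $412.41.
Break-even = $1,200.00 / $412.41 = 2.91 → 3 months.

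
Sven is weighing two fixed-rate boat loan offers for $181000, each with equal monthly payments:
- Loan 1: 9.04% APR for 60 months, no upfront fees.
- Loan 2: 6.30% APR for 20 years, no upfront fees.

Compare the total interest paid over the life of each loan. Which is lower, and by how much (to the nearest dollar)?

Loan 1: at 9.04% the monthly rate is 0.0075333, so the payment is 181,000 × 0.0075333 / (1 − 1.0075333^−60) = $3,760.78.
Total interest on Loan 1 = 60 × $3,760.78 − $181,000 = $44,646.80.
Loan 2: monthly rate = 6.3%/12 = 0.0052500; payment = 181,000 × 0.0052500 / (1 − (1+0.0052500)^−240) = $1,328.26.
Total interest on Loan 2 = 240 × $1,328.26 − $181,000 = $137,782.40.
Loan 1 is lower by $93,135.60.

Loan 1 by $93,136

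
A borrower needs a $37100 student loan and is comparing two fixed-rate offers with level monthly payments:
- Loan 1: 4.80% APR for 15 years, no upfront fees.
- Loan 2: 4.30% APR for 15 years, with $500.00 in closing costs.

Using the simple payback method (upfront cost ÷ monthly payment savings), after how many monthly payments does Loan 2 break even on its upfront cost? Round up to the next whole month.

53 months

Loan 1: at 4.80% the monthly rate is 0.0040000, so the payment is 37,100 × 0.0040000 / (1 − 1.0040000^−180) = $289.53.
Loan 2: at 4.30% the monthly rate is 0.0035833, so the payment is 37,100 × 0.0035833 / (1 − 1.0035833^−180) = $280.04.
Monthly savings = $289.53 − $280.04 = $9.49.
Break-even = $500.00 / $9.49 = 52.69 → 53 months.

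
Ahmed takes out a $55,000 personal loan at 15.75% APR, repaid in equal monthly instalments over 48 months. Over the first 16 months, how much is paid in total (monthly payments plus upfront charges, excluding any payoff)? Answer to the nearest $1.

Monthly rate = 15.75%/12 = 0.0131250; payment = 55,000 × 0.0131250 / (1 − (1+0.0131250)^−48) = $1,551.68.
Total outlay = 16 × $1,551.68 = $24,826.88.

$24,827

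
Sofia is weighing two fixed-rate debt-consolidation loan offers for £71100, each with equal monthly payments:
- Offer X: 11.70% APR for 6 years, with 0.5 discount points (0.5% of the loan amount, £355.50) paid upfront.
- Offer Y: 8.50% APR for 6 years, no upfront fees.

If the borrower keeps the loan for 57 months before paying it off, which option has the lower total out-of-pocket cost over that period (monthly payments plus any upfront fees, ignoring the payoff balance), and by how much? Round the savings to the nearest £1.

Offer Y by £6,905

Offer X: at 11.70% the monthly rate is 0.0097500, so the payment is 71,100 × 0.0097500 / (1 − 1.0097500^−72) = £1,378.95.
Offer Y: at 8.50% the monthly rate is 0.0070833, so the payment is 71,100 × 0.0070833 / (1 − 1.0070833^−72) = £1,264.04.
Over 57 months: Offer X costs 57 × £1,378.95 + £355.50 = £78,955.65; Offer Y costs 57 × £1,264.04 = £72,050.28.
Offer Y is cheaper by £78,955.65 − £72,050.28 = £6,905.37.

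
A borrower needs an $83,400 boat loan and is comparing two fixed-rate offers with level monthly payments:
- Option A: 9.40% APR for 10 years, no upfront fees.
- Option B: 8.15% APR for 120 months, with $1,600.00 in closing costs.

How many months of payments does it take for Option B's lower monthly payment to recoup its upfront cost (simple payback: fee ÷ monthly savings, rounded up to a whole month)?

Option A: monthly rate = 9.4%/12 = 0.0078333; payment = 83,400 × 0.0078333 / (1 − (1+0.0078333)^−120) = $1,074.61.
Option B: monthly rate = 8.15%/12 = 0.0067917; payment = 83,400 × 0.0067917 / (1 − (1+0.0067917)^−120) = $1,018.49.
Monthly savings = $1,074.61 − $1,018.49 = $56.12.
Break-even = $1,600.00 / $56.12 = 28.51 → 29 months.

29 months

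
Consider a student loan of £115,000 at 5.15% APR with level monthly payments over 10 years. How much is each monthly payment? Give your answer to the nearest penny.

£1,228.20

Monthly rate = 5.15%/12 = 0.0042917; payment = 115,000 × 0.0042917 / (1 − (1+0.0042917)^−120) = £1,228.20.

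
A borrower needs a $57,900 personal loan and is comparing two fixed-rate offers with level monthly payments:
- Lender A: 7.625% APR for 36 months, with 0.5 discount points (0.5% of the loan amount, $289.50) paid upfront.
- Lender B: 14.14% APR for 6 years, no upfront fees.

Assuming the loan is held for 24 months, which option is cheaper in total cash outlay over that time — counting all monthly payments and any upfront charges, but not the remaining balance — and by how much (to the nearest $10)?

Lender A: at 7.625% the monthly rate is 0.0063542, so the payment is 57,900 × 0.0063542 / (1 − 1.0063542^−36) = $1,804.38.
Lender B: at 14.14% the monthly rate is 0.0117833, so the payment is 57,900 × 0.0117833 / (1 − 1.0117833^−72) = $1,197.42.
Over 24 months: Lender A costs 24 × $1,804.38 + $289.50 = $43,594.62; Lender B costs 24 × $1,197.42 = $28,738.08.
Lender B is cheaper by $43,594.62 − $28,738.08 = $14,856.54.

Lender B by $14,860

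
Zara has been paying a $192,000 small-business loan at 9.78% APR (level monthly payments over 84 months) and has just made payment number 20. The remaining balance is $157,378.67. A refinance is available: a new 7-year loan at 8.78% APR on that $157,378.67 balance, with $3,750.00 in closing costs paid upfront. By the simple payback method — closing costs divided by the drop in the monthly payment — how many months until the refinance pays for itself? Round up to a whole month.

6 months

Current payment = 192,000 × 9.78%/12 / (1 − (1+0.0081500)^−84) = $3,165.64.
Refinanced payment = 157,378.67 × 0.0073167 / (1 − (1+0.0073167)^−84) = $2,514.54.
Monthly savings = $3,165.64 − $2,514.54 = $651.10.
Break-even = $3,750.00 / $651.10 = 5.76 → 6 months.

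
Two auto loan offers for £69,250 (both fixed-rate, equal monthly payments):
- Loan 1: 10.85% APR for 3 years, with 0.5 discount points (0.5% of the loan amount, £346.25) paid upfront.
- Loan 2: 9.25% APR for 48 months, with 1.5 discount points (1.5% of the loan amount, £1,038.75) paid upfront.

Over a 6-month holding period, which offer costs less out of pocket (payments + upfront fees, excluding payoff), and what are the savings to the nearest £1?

Loan 2 by £2,492

Loan 1: monthly rate = 10.85%/12 = 0.0090417; payment = 69,250 × 0.0090417 / (1 − (1+0.0090417)^−36) = £2,262.24.
Loan 2: monthly rate = 9.25%/12 = 0.0077083; payment = 69,250 × 0.0077083 / (1 − (1+0.0077083)^−48) = £1,731.52.
Over 6 months: Loan 1 costs 6 × £2,262.24 + £346.25 = £13,919.69; Loan 2 costs 6 × £1,731.52 + £1,038.75 = £11,427.87.
Loan 2 is cheaper by £13,919.69 − £11,427.87 = £2,491.82.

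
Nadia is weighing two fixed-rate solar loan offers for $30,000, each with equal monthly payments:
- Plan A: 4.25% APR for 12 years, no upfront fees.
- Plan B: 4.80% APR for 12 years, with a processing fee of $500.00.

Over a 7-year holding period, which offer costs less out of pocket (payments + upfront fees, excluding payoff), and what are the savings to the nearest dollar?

Plan A by $1,185

Plan A: monthly rate = 4.25%/12 = 0.0035417; payment = 30,000 × 0.0035417 / (1 − (1+0.0035417)^−144) = $266.32.
Plan B: at 4.80% the monthly rate is 0.0040000, so the payment is 30,000 × 0.0040000 / (1 − 1.0040000^−144) = $274.47.
Over 84 months: Plan A costs 84 × $266.32 = $22,370.88; Plan B costs 84 × $274.47 + $500.00 = $23,555.48.
Plan A is cheaper by $23,555.48 − $22,370.88 = $1,184.60.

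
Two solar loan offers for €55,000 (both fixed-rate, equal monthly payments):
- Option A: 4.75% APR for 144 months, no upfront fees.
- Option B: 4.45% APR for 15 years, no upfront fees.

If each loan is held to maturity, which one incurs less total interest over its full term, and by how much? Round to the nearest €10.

Option A: monthly rate = 4.75%/12 = 0.0039583; payment = 55,000 × 0.0039583 / (1 − (1+0.0039583)^−144) = €501.82.
Total interest on Option A = 144 × €501.82 − €55,000 = €17,262.08.
Option B: at 4.45% the monthly rate is 0.0037083, so the payment is 55,000 × 0.0037083 / (1 − 1.0037083^−180) = €419.34.
Total interest on Option B = 180 × €419.34 − €55,000 = €20,481.20.
Option A is lower by €3,219.12.

Option A by €3,220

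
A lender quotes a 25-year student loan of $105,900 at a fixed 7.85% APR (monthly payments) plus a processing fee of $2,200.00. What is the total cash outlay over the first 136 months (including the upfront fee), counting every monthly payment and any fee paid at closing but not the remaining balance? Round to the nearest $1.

$111,933

Monthly rate = 7.85%/12 = 0.0065417; payment = 105,900 × 0.0065417 / (1 − (1+0.0065417)^−300) = $806.86.
Total outlay = 136 × $806.86 + $2,200.00 = $111,932.96.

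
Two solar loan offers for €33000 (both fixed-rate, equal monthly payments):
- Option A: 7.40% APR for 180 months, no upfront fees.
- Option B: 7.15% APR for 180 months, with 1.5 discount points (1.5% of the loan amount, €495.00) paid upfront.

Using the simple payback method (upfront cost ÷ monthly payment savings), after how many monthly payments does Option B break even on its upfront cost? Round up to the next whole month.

Option A: at 7.40% the monthly rate is 0.0061667, so the payment is 33,000 × 0.0061667 / (1 − 1.0061667^−180) = €304.04.
Option B: at 7.15% the monthly rate is 0.0059583, so the payment is 33,000 × 0.0059583 / (1 − 1.0059583^−180) = €299.39.
Monthly savings = €304.04 − €299.39 = €4.65.
Break-even = €495.00 / €4.65 = 106.45 → 107 months.

107 months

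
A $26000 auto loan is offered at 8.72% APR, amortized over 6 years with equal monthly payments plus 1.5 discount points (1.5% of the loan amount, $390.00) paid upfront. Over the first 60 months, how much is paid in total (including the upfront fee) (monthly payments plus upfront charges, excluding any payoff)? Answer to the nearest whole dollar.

At 8.72% the monthly rate is 0.0072667, so the payment is 26,000 × 0.0072667 / (1 − 1.0072667^−72) = $465.06.
Total outlay = 60 × $465.06 + $390.00 = $28,293.60.

$28,294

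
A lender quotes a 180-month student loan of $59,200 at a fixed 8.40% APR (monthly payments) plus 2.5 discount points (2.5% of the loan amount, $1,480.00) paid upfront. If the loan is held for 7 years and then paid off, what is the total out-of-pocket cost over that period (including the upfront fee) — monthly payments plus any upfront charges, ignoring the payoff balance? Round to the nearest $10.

$50,160

Monthly rate = 8.4%/12 = 0.0070000; payment = 59,200 × 0.0070000 / (1 − (1+0.0070000)^−180) = $579.50.
Total outlay = 84 × $579.50 + $1,480.00 = $50,158.00.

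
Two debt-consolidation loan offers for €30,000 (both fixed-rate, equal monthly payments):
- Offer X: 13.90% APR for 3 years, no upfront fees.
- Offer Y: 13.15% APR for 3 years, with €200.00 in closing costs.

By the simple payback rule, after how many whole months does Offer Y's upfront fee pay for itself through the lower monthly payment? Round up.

Offer X: at 13.90% the monthly rate is 0.0115833, so the payment is 30,000 × 0.0115833 / (1 − 1.0115833^−36) = €1,023.87.
Offer Y: at 13.15% the monthly rate is 0.0109583, so the payment is 30,000 × 0.0109583 / (1 − 1.0109583^−36) = €1,012.99.
Monthly savings = €1,023.87 − €1,012.99 = €10.88.
Break-even = €200.00 / €10.88 = 18.38 → 19 months.

19 months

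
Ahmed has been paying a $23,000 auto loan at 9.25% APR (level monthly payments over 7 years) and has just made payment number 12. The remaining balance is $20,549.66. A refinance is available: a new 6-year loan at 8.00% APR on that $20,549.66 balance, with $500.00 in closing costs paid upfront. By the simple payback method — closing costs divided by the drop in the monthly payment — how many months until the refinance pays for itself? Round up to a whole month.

Current payment = 23,000 × 9.25%/12 / (1 − (1+0.0077083)^−84) = $372.97.
Refinanced payment = 20,549.66 × 0.0066667 / (1 − (1+0.0066667)^−72) = $360.30.
Monthly savings = $372.97 − $360.30 = $12.67.
Break-even = $500.00 / $12.67 = 39.46 → 40 months.

40 months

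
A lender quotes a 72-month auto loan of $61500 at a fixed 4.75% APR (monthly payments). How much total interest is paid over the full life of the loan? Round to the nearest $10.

$9,300

At 4.75% the monthly rate is 0.0039583, so the payment is 61,500 × 0.0039583 / (1 − 1.0039583^−72) = $983.34.
Total paid = 72 × $983.34 = $70,800.48; interest = $70,800.48 − $61,500 = $9,300.48.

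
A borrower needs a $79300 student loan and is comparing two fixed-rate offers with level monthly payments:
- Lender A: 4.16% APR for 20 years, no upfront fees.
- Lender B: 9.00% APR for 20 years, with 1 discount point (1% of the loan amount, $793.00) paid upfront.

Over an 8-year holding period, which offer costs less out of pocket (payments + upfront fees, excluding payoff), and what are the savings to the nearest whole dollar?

Lender A by $22,511

Lender A: at 4.16% the monthly rate is 0.0034667, so the payment is 79,300 × 0.0034667 / (1 − 1.0034667^−240) = $487.25.
Lender B: at 9.00% the monthly rate is 0.0075000, so the payment is 79,300 × 0.0075000 / (1 − 1.0075000^−240) = $713.48.
Over 96 months: Lender A costs 96 × $487.25 = $46,776.00; Lender B costs 96 × $713.48 + $793.00 = $69,287.08.
Lender A is cheaper by $69,287.08 − $46,776.00 = $22,511.08.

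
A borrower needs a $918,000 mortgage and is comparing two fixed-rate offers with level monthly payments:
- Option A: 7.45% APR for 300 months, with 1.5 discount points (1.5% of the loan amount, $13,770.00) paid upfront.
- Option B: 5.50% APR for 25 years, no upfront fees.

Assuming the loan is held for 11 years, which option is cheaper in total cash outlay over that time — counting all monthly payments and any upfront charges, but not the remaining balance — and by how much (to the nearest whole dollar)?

Option B by $161,186

Option A: monthly rate = 7.45%/12 = 0.0062083; payment = 918,000 × 0.0062083 / (1 − (1+0.0062083)^−300) = $6,754.11.
Option B: at 5.50% the monthly rate is 0.0045833, so the payment is 918,000 × 0.0045833 / (1 − 1.0045833^−300) = $5,637.32.
Over 132 months: Option A costs 132 × $6,754.11 + $13,770.00 = $905,312.52; Option B costs 132 × $5,637.32 = $744,126.24.
Option B is cheaper by $905,312.52 − $744,126.24 = $161,186.28.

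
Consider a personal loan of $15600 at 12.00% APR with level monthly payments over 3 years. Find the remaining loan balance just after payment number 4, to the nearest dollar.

$14,130

With monthly rate i = 12%/12 = 0.0100000, the balance after k of n payments is P · [(1+i)^n − (1+i)^k] / [(1+i)^n − 1].
(1+0.0100000)^36 = 1.43076878 and (1+0.0100000)^4 = 1.04060401, so the balance is 15,600 × (1.43076878 − 1.04060401) / (1.43076878 − 1) = $14,129.55.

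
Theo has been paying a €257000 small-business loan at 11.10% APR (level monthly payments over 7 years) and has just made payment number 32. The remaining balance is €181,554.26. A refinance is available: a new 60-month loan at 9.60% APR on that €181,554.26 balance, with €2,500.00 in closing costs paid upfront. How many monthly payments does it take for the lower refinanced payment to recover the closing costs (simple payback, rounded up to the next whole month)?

5 months

Current payment = 257,000 × 11.1%/12 / (1 − (1+0.0092500)^−84) = €4,413.99.
Refinanced payment = 181,554.26 × 0.0080000 / (1 − (1+0.0080000)^−60) = €3,821.86.
Monthly savings = €4,413.99 − €3,821.86 = €592.13.
Break-even = €2,500.00 / €592.13 = 4.22 → 5 months.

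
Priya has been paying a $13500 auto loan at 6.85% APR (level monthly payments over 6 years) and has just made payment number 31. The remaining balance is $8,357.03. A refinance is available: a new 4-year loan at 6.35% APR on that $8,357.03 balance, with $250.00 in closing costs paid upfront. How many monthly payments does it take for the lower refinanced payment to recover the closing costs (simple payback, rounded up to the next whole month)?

Current payment = 13,500 × 6.85%/12 / (1 − (1+0.0057083)^−72) = $229.19.
Refinanced payment = 8,357.03 × 0.0052917 / (1 − (1+0.0052917)^−48) = $197.61.
Monthly savings = $229.19 − $197.61 = $31.58.
Break-even = $250.00 / $31.58 = 7.92 → 8 months.

8 months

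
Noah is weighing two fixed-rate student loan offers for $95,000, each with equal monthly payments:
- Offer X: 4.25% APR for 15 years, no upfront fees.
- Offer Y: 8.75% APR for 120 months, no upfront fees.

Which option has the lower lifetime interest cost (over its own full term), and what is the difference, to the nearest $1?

Offer X: monthly rate = 4.25%/12 = 0.0035417; payment = 95,000 × 0.0035417 / (1 − (1+0.0035417)^−180) = $714.66.
Total interest on Offer X = 180 × $714.66 − $95,000 = $33,638.80.
Offer Y: at 8.75% the monthly rate is 0.0072917, so the payment is 95,000 × 0.0072917 / (1 − 1.0072917^−120) = $1,190.60.
Total interest on Offer Y = 120 × $1,190.60 − $95,000 = $47,872.00.
Offer X is lower by $14,233.20.

Offer X by $14,233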